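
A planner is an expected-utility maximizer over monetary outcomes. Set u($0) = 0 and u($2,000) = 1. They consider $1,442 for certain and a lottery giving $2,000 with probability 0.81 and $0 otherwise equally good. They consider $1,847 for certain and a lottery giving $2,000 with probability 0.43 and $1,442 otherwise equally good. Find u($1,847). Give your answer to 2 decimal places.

0.89

From the first indifference, u($1,442) = 0.81·u($2,000) + 0.19·u($0) = 0.81·1 + 0.19·0 = 0.81.
Chaining: u($1,847) = 0.43·1.00 + 0.57·0.81 = 0.8917.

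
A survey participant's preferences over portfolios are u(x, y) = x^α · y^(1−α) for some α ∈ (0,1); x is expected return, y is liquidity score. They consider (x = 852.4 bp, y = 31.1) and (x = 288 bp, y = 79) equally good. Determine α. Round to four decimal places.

α ≈ 0.4621

Indifference: 852.4^α · 31.1^(1−α) = 288^α · 79^(1−α).
Rearrange to (852.4/288)^α = (79/31.1)^(1−α) and take logs: α·1.0850954 = (1−α)·0.9322400.
So α/(1−α) = (0.9322400)/(1.0850954) = 0.8591318, and α = 0.8591318/1.8591318 ≈ 0.4621.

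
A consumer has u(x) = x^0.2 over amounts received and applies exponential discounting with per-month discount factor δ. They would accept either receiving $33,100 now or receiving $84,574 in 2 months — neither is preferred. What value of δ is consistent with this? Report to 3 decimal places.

The payoff in 2 months is discounted by δ^2, so u(33100) = δ^2·u(84574) and δ^2 = u(33100)/u(84574).
Since u(x) = x^0.2, δ^2 = (33100/84574)^0.2 = 0.39137^0.2 = 0.82893.
So δ = 0.82893^(1/2) ≈ 0.910.

δ ≈ 0.910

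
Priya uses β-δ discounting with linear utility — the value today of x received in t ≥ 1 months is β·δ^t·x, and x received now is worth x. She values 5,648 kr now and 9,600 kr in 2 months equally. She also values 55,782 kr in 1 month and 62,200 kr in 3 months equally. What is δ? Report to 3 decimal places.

δ ≈ 0.947

Both payoffs in the second observation are in the future, so β drops out: δ^1·55782 = δ^3·62200 ⇒ δ^2 = 55782/62200 = 0.89682, so δ = 0.94700.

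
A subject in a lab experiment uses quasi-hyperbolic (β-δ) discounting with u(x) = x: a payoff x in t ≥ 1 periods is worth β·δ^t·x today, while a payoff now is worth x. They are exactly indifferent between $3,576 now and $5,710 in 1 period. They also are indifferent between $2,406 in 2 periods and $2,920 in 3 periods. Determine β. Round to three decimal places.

β ≈ 0.760

The second indifference involves only future payoffs, so β cancels: β·δ^2·2406 = β·δ^3·2920, giving δ = 2406/2920 = 0.82397.
Substituting δ into 3576 = β·δ·5710: β = 3576/(4704.884) ≈ 0.760.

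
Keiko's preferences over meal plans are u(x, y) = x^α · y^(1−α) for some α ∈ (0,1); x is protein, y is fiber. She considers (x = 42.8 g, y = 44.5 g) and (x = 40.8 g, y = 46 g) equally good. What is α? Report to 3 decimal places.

α ≈ 0.409

Indifference: 42.8^α · 44.5^(1−α) = 40.8^α · 46^(1−α).
Taking logs: α·ln 42.8 + (1−α)·ln 44.5 = α·ln 40.8 + (1−α)·ln 46, i.e. α·0.047856 = (1−α)·0.033152.
With A = 0.047856 and B = 0.033152: α·A = (1−α)·B, so α = B/(A+B) = 0.033152/0.081008 ≈ 0.409.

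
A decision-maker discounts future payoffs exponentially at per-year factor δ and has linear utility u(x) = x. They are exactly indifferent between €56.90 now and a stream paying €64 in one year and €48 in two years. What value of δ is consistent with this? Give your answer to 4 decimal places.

Equating present values: 56.90 = 64δ + 48δ².
So 48δ² + 64δ − 56.90 = 0.
By the quadratic formula (taking the positive root), δ = (−64 + √15020.80) / 96 ≈ 0.6100.

δ ≈ 0.6100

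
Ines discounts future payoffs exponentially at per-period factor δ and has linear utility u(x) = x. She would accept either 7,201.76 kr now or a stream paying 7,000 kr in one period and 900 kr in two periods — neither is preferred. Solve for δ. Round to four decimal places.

δ ≈ 0.9200

The stream is worth 7000δ + 900δ² today, so 7000δ + 900δ² = 7201.76.
Rearranged: 900δ² + 7000δ − 7201.76 = 0.
δ = (−7000 + √(7000² + 4·900·7201.76)) / (2·900) = (−7000 + √74926336.00) / 1800 ≈ 0.9200.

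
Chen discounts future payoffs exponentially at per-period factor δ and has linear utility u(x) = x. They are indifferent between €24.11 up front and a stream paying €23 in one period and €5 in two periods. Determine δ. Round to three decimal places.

Equating present values: 24.11 = 23δ + 5δ².
So 5δ² + 23δ − 24.11 = 0.
δ = (−23 + √(23² + 4·5·24.11)) / (2·5) = (−23 + √1011.20) / 10 ≈ 0.880.

δ ≈ 0.880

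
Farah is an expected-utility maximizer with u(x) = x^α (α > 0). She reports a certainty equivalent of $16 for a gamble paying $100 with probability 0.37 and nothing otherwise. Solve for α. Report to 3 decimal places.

The lottery's expected utility is 0.37·u(100) + 0.63·u(0) = 0.37·100^α (since u(0) = 0 for α > 0).
Indifference: 16^α = 0.37·100^α, so (16/100)^α = 0.37.
α = ln(0.37) / ln(16/100) = -0.994252/-1.832581 ≈ 0.543.

α ≈ 0.543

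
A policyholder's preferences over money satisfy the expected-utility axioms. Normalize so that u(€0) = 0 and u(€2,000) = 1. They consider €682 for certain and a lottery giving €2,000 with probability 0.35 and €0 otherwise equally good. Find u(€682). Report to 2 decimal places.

u(€682) equals the lottery's expected utility: 0.35·1 + 0.65·0 = 0.35.

0.35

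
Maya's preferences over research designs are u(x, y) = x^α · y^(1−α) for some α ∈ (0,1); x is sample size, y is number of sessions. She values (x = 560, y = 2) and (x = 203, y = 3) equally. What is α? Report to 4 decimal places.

The Cobb–Douglas utilities coincide, so 560^α·2^(1−α) = 203^α·3^(1−α).
Rearrange to (560/203)^α = (3/2)^(1−α) and take logs: α·1.0147308 = (1−α)·0.4054651.
Thus α·(1.4201959) = 0.4054651, so α = 0.4054651/1.4201959 ≈ 0.2855.

α ≈ 0.2855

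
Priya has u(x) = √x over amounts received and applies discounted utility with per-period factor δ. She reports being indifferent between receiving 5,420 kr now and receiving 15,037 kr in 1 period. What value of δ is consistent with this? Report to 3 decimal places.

δ ≈ 0.600

The payoff in 1 period is discounted by δ, so u(5420) = δ·u(15037) and δ = u(5420)/u(15037).
Since u(x) = √x, δ = √(5420/15037) = 0.60037.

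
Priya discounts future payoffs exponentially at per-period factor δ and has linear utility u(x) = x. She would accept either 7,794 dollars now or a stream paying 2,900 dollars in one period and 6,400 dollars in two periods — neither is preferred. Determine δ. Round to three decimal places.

δ ≈ 0.900

Present value of the stream is 2900·δ + 6400·δ². Indifference gives 2900δ + 6400δ² = 7794.
That is, 6400δ² + 2900δ − 7794 = 0, a quadratic in δ.
δ = (−2900 + √(2900² + 4·6400·7794)) / (2·6400) = (−2900 + √207936400.00) / 12800 ≈ 0.900.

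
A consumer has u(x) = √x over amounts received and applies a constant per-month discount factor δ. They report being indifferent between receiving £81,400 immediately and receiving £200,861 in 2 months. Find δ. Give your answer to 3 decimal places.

The payoff in 2 months is discounted by δ^2, so u(81400) = δ^2·u(200861) and δ^2 = u(81400)/u(200861).
Since u(x) = √x, δ^2 = √(81400/200861) = 0.63660.
Taking the square root: δ = 0.63660^(1/2) ≈ 0.798.

δ ≈ 0.798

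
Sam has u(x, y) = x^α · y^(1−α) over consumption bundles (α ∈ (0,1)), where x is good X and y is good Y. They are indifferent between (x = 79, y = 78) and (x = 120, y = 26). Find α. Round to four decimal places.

α ≈ 0.7244

The Cobb–Douglas utilities coincide, so 79^α·78^(1−α) = 120^α·26^(1−α).
(79/120)^α = (26/78)^(1−α); take logs: α·ln(79/120) = (1−α)·ln(26/78), i.e. α·-0.4180439 = (1−α)·-1.0986123.
With A = -0.4180439 and B = -1.0986123: α·A = (1−α)·B, so α = B/(A+B) = -1.0986123/-1.5166562 ≈ 0.7244.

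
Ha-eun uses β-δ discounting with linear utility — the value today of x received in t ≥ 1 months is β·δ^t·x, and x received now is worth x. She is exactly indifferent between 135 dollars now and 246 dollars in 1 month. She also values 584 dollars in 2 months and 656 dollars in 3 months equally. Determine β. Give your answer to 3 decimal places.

β ≈ 0.616

From the later pair, β·δ^2·584 = β·δ^3·656; dividing through, δ = 584/656 = 0.89024.
The first indifference: 135 = β·δ·246, so β = 135/(δ·246) = 135/(0.89024·246) ≈ 0.616.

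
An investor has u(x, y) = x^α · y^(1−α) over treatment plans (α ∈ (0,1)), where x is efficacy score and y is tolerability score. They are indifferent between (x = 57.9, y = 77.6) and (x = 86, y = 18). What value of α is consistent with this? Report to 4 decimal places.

Indifference: 57.9^α · 77.6^(1−α) = 86^α · 18^(1−α).
Rearrange to (57.9/86)^α = (18/77.6)^(1−α) and take logs: α·-0.3956299 = (1−α)·-1.4611957.
Thus α·(-1.8568256) = -1.4611957, so α = -1.4611957/-1.8568256 ≈ 0.7869.

α ≈ 0.7869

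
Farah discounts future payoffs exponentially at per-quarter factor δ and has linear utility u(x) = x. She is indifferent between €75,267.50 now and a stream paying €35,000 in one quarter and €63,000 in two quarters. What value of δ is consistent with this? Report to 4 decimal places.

The stream is worth 35000δ + 63000δ² today, so 35000δ + 63000δ² = 75267.50.
That is, 63000δ² + 35000δ − 75267.50 = 0, a quadratic in δ.
By the quadratic formula (taking the positive root), δ = (−35000 + √20192410000.00) / 126000 ≈ 0.8500.

δ ≈ 0.8500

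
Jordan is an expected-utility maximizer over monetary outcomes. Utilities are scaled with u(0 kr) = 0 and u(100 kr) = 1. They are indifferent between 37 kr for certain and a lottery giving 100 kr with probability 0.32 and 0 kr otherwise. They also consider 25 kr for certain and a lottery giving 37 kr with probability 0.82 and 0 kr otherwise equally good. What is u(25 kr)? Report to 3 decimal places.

0.262

From the first indifference, u(37 kr) = 0.32·u(100 kr) + 0.68·u(0 kr) = 0.32·1 + 0.68·0 = 0.32.
Then u(25 kr) = 0.82·u(37 kr) + 0.18·u(0 kr) = 0.82·0.32 + 0.18·0.00 = 0.2624.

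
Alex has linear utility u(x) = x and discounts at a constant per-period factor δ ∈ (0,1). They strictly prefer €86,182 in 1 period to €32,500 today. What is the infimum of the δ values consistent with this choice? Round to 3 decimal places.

δ > 0.377

Under u(x) = x this choice says 32500 < δ·86182.
Dividing through by 86182 gives δ > 0.37711.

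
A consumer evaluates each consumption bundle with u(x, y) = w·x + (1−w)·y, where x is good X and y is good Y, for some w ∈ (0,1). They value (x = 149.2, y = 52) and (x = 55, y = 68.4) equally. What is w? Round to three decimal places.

w = 0.148

u(149.2,52) = u(55,68.4) means w·149.2 + (1−w)·52 = w·55 + (1−w)·68.4.
w·(149.2−55) = (1−w)·(68.4−52), i.e. w·94.2 = (1−w)·16.4.
The marginal rate of substitution is 16.4/94.2, so w = 16.4/(94.2+16.4) = 0.148.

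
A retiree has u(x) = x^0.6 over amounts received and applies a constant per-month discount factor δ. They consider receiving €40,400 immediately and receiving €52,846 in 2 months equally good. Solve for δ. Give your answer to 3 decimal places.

The payoff in 2 months is discounted by δ^2, so u(40400) = δ^2·u(52846) and δ^2 = u(40400)/u(52846).
With u(x) = x^0.6: δ^2 = 40400^0.6/52846^0.6 = (40400/52846)^0.6 = 0.85118.
Hence δ = (0.85118)^(1/2) = 0.92259.

δ ≈ 0.923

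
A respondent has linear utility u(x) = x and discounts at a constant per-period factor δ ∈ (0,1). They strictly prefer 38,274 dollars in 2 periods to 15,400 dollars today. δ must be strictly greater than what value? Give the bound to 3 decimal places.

Under u(x) = x this choice says 15400 < δ^2·38274.
Dividing by 38274: δ^2 > 0.40236. Both sides are positive, so the square root keeps the direction.
δ > (15400/38274)^(1/2) ≈ 0.634.

δ > 0.634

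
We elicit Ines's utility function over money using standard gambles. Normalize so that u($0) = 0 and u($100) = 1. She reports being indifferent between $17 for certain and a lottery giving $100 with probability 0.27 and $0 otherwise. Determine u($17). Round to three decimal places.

0.270

u($17) equals the lottery's expected utility: 0.27·1 + 0.73·0 = 0.27.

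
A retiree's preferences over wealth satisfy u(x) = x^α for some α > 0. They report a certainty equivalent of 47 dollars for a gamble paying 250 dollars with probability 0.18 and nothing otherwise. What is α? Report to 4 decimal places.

The lottery's expected utility is 0.18·u(250) + 0.82·u(0) = 0.18·250^α (since u(0) = 0 for α > 0).
Equating: 47^α = 0.18·250^α, i.e. 0.1880^α = 0.18.
α = ln(0.18) / ln(47/250) = -1.7147984/-1.6713133 ≈ 1.0260.

α ≈ 1.0260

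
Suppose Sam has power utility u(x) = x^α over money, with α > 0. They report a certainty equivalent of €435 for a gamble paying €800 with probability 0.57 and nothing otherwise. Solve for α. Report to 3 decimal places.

α ≈ 0.923

Since u(0) = 0, the lottery's EU is 0.57·800^α.
Equating: 435^α = 0.57·800^α, i.e. 0.5437^α = 0.57.
α = ln(0.57) / ln(435/800) = -0.562119/-0.609266 ≈ 0.923.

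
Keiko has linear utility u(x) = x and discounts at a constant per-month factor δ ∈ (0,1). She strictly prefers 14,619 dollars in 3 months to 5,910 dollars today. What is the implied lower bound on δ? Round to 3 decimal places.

δ > 0.739

Under u(x) = x this choice says 5910 < δ^3·14619.
Hence δ^3 > 5910/14619 = 0.40427, and x ↦ x^(1/3) is increasing on (0,∞).
δ > 0.40427^(1/3) = 0.739.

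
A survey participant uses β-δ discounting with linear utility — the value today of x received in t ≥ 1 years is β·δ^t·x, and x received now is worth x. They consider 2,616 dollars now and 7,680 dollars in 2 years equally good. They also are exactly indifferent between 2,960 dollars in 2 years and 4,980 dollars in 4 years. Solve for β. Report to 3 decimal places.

β ≈ 0.573

The second indifference involves only future payoffs, so β cancels: β·δ^2·2960 = β·δ^4·4980, giving δ^2 = 2960/4980 = 0.59438, so δ = 0.77096.
Now use the now-vs-future pair: 2616 = β·δ^2·7680 gives β = 2616/(0.59438·7680) ≈ 0.573.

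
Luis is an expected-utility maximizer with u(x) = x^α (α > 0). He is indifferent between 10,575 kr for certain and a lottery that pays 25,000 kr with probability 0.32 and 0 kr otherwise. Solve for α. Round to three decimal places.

Since u(0) = 0, the lottery's EU is 0.32·25000^α.
Setting u(10575) equal to that: 10575^α = 0.32·25000^α ⇒ (10575/25000)^α = 0.32.
Taking logs: α·ln(10575/25000) = ln(0.32), so α = -1.139434 / -0.860383 ≈ 1.324.

α ≈ 1.324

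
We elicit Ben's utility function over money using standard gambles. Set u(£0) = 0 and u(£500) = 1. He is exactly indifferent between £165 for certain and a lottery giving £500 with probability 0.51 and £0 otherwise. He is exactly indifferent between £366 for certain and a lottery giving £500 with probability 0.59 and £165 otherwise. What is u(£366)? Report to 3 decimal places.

0.799

The first gamble pins u(£165): it must equal 0.51·1 + 0.49·0 = 0.51.
The second indifference gives u(£366) = 0.59·u(£500) + 0.41·u(£165) = 0.59·1.00 + 0.41·0.51 = 0.7991.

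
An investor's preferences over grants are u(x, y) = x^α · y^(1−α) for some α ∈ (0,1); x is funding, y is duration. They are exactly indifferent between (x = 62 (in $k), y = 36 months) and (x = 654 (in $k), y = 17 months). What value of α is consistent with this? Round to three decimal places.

α ≈ 0.242

Set the two utilities equal: 62^α·36^(1−α) = 654^α·17^(1−α).
Taking logs: α·ln 62 + (1−α)·ln 36 = α·ln 654 + (1−α)·ln 17, i.e. α·-2.355973 = (1−α)·-0.750306.
So α/(1−α) = (-0.750306)/(-2.355973) = 0.318470, and α = 0.318470/1.318470 ≈ 0.242.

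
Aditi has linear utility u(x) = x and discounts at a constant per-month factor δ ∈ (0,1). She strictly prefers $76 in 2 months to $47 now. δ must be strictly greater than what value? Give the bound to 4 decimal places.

δ > 0.7864

Comparing present values: 47 < δ^2·76.
Dividing by 76: δ^2 > 0.61842. Both sides are positive, so the square root keeps the direction.
δ > (47/76)^(1/2) ≈ 0.7864.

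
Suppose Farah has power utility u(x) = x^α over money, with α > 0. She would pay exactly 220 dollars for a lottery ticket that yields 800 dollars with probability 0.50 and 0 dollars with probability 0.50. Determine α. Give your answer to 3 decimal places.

α ≈ 0.537

Since u(0) = 0, the lottery's EU is 0.50·800^α.
Equating: 220^α = 0.50·800^α, i.e. 0.2750^α = 0.50.
Taking logs: α·ln(220/800) = ln(0.50), so α = -0.693147 / -1.290984 ≈ 0.537.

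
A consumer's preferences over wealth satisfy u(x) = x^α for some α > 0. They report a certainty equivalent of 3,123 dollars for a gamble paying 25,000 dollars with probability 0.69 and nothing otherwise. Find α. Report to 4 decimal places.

α ≈ 0.1784

The lottery's expected utility is 0.69·u(25000) + 0.31·u(0) = 0.69·25000^α (since u(0) = 0 for α > 0).
Equating: 3123^α = 0.69·25000^α, i.e. 0.1249^α = 0.69.
Taking logs: α·ln(3123/25000) = ln(0.69), so α = -0.3710637 / -2.0800817 ≈ 0.1784.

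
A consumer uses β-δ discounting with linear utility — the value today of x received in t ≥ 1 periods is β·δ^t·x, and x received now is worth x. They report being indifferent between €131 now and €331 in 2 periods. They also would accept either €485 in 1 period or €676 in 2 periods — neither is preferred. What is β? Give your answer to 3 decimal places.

The second indifference involves only future payoffs, so β cancels: β·δ^1·485 = β·δ^2·676, giving δ = 485/676 = 0.71746.
Substituting δ into 131 = β·δ^2·331: β = 131/(170.380) ≈ 0.769.

β ≈ 0.769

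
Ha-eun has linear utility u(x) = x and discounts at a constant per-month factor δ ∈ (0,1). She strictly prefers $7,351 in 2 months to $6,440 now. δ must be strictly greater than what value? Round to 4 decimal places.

δ > 0.9360

The preference means 6440 < δ^2·7351.
Dividing by 7351: δ^2 > 0.87607. Both sides are positive, so the square root keeps the direction.
δ > 0.87607^(1/2) = 0.9360.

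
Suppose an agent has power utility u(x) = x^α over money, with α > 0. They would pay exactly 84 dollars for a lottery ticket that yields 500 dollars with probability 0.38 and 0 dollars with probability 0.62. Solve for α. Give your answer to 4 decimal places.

EU(lottery) = 0.38·500^α + 0.62·0 = 0.38·500^α.
Indifference: 84^α = 0.38·500^α, so (84/500)^α = 0.38.
Take logs: α = ln 0.38 / ln(84/500) ≈ 0.542431.

α ≈ 0.5424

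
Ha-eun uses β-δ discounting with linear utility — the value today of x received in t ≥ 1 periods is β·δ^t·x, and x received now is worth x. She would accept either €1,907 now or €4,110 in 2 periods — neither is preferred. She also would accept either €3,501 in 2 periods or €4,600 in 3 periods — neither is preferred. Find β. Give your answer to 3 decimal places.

From the later pair, β·δ^2·3501 = β·δ^3·4600; dividing through, δ = 3501/4600 = 0.76109.
The first indifference: 1907 = β·δ^2·4110, so β = 1907/(δ^2·4110) = 1907/(0.57925·4110) ≈ 0.801.

β ≈ 0.801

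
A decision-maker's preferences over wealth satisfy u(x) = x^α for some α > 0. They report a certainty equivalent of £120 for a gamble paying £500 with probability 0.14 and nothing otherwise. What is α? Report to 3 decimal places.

α ≈ 1.378

Since u(0) = 0, the lottery's EU is 0.14·500^α.
Setting u(120) equal to that: 120^α = 0.14·500^α ⇒ (120/500)^α = 0.14.
α = ln(0.14) / ln(120/500) = -1.966113/-1.427116 ≈ 1.378.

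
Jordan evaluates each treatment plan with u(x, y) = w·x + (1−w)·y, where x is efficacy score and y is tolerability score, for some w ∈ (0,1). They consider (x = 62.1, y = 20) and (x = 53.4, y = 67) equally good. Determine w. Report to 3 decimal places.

Indifference: w·62.1 + (1−w)·20 = w·53.4 + (1−w)·67.
Rearranging, 8.7·w − 47·(1−w) = 0.
The marginal rate of substitution is 47/8.7, so w = 47/(8.7+47) = 0.844.

w = 0.844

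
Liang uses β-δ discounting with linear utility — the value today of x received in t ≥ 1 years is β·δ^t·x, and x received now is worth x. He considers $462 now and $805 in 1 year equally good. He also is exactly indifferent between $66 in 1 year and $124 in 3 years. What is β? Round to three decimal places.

β ≈ 0.787

From the later pair, β·δ^1·66 = β·δ^3·124; dividing through, δ^2 = 66/124 = 0.53226, so δ = 0.72956.
Now use the now-vs-future pair: 462 = β·δ·805 gives β = 462/(0.72956·805) ≈ 0.787.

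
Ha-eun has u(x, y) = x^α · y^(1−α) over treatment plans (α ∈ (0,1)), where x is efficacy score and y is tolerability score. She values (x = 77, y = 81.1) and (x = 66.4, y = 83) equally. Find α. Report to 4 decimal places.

Indifference: 77^α · 81.1^(1−α) = 66.4^α · 83^(1−α).
Rearrange to (77/66.4)^α = (83/81.1)^(1−α) and take logs: α·0.1481084 = (1−α)·0.0231576.
So α/(1−α) = (0.0231576)/(0.1481084) = 0.1563558, and α = 0.1563558/1.1563558 ≈ 0.1352.

α ≈ 0.1352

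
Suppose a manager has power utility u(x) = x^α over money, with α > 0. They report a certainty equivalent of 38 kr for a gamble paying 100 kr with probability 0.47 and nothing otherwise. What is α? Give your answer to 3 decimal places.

α ≈ 0.780

EU(lottery) = 0.47·100^α + 0.53·0 = 0.47·100^α.
Setting u(38) equal to that: 38^α = 0.47·100^α ⇒ (38/100)^α = 0.47.
Take logs: α = ln 0.47 / ln(38/100) ≈ 0.78032.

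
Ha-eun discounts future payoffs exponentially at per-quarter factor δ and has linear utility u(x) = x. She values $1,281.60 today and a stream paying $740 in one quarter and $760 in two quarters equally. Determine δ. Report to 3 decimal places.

δ ≈ 0.900

Present value of the stream is 740·δ + 760·δ². Indifference gives 740δ + 760δ² = 1281.60.
So 760δ² + 740δ − 1281.60 = 0.
δ = (−740 + √(740² + 4·760·1281.60)) / (2·760) = (−740 + √4443664.00) / 1520 ≈ 0.900.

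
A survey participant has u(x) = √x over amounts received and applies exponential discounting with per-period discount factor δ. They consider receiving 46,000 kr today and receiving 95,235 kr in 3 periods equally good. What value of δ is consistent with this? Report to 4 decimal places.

δ ≈ 0.8858

Equating discounted utilities: u(46000) = δ^3·u(95235) ⇒ δ^3 = u(46000)/u(95235).
With u(x) = √x: δ^3 = √46000/√95235 = √(46000/95235) = 0.69499.
Hence δ = (0.69499)^(1/3) = 0.885782.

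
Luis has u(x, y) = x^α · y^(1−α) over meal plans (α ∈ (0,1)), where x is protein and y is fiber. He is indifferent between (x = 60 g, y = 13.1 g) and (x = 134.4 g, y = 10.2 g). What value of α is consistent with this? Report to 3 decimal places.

α ≈ 0.237

Indifference: 60^α · 13.1^(1−α) = 134.4^α · 10.2^(1−α).
(60/134.4)^α = (10.2/13.1)^(1−α); take logs: α·ln(60/134.4) = (1−α)·ln(10.2/13.1), i.e. α·-0.806476 = (1−α)·-0.250225.
Thus α·(-1.056701) = -0.250225, so α = -0.250225/-1.056701 ≈ 0.237.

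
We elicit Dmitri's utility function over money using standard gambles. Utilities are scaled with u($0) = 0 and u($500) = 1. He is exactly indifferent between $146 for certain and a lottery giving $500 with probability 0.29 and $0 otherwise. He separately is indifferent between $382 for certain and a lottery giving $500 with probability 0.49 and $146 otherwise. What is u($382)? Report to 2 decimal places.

0.64

First, u($146) = 0.29·u($500) + 0.71·u($0) = 0.29.
Then u($382) = 0.49·u($500) + 0.51·u($146) = 0.49·1.00 + 0.51·0.29 = 0.6379.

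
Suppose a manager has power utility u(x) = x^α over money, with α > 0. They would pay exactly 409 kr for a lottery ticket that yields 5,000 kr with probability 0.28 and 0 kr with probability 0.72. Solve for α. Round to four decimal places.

α ≈ 0.5085

EU(lottery) = 0.28·5000^α + 0.72·0 = 0.28·5000^α.
Equating: 409^α = 0.28·5000^α, i.e. 0.0818^α = 0.28.
Taking logs: α·ln(409/5000) = ln(0.28), so α = -1.2729657 / -2.5034780 ≈ 0.5085.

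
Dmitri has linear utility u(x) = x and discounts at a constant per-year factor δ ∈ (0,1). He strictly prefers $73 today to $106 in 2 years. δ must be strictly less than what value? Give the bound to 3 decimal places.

δ < 0.830

The preference means 73 > δ^2·106.
So δ^2 < 73/106 = 0.68868; taking the square root of both positive sides preserves the inequality.
δ < 0.68868^(1/2) = 0.830.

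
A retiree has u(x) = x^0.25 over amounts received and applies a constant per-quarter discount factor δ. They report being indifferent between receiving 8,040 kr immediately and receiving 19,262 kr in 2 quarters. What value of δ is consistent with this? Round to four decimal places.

δ ≈ 0.8965

Equating discounted utilities: u(8040) = δ^2·u(19262) ⇒ δ^2 = u(8040)/u(19262).
Since u(x) = x^0.25, δ^2 = (8040/19262)^0.25 = 0.41740^0.25 = 0.80378.
Taking the square root: δ = 0.80378^(1/2) ≈ 0.8965.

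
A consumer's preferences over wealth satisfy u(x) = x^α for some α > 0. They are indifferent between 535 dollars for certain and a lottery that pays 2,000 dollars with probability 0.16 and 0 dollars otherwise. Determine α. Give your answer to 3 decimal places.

α ≈ 1.390

EU(lottery) = 0.16·2000^α + 0.84·0 = 0.16·2000^α.
Equating: 535^α = 0.16·2000^α, i.e. 0.2675^α = 0.16.
Take logs: α = ln 0.16 / ln(535/2000) ≈ 1.38976.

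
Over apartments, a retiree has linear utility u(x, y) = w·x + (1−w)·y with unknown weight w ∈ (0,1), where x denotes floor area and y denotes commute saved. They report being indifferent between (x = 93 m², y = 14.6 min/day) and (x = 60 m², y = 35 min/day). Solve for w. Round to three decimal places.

w = 0.382

Indifference: w·93 + (1−w)·14.6 = w·60 + (1−w)·35.
Rearranging, 33·w − 20.4·(1−w) = 0.
So w/(1−w) = 20.4/33 = 0.6182, giving w = 20.4/(33+20.4) = 0.382.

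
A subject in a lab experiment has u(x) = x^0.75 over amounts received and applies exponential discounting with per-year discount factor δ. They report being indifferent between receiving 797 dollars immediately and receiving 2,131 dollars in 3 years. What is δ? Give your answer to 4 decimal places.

δ ≈ 0.7820

Equating discounted utilities: u(797) = δ^3·u(2131) ⇒ δ^3 = u(797)/u(2131).
Since u(x) = x^0.75, δ^3 = (797/2131)^0.75 = 0.37400^0.75 = 0.47825.
Taking the cube root: δ = 0.47825^(1/3) ≈ 0.7820.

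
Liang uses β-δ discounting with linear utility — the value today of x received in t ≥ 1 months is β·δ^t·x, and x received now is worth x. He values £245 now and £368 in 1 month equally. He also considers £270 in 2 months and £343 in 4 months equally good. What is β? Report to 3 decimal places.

β ≈ 0.750

The second indifference involves only future payoffs, so β cancels: β·δ^2·270 = β·δ^4·343, giving δ^2 = 270/343 = 0.78717, so δ = 0.88723.
Substituting δ into 245 = β·δ·368: β = 245/(326.500) ≈ 0.750.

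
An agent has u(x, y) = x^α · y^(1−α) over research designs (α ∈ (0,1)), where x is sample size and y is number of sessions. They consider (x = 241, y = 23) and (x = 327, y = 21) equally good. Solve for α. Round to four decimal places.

α ≈ 0.2296

The Cobb–Douglas utilities coincide, so 241^α·23^(1−α) = 327^α·21^(1−α).
(241/327)^α = (21/23)^(1−α); take logs: α·ln(241/327) = (1−α)·ln(21/23), i.e. α·-0.3051632 = (1−α)·-0.0909718.
With A = -0.3051632 and B = -0.0909718: α·A = (1−α)·B, so α = B/(A+B) = -0.0909718/-0.3961350 ≈ 0.2296.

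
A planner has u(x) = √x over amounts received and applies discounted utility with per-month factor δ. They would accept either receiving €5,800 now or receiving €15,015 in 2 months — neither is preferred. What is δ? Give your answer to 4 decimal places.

Indifference means u(5800) = δ^2 · u(15015), so δ^2 = u(5800)/u(15015).
With u(x) = √x: δ^2 = √5800/√15015 = √(5800/15015) = 0.62151.
Hence δ = (0.62151)^(1/2) = 0.788362.

δ ≈ 0.7884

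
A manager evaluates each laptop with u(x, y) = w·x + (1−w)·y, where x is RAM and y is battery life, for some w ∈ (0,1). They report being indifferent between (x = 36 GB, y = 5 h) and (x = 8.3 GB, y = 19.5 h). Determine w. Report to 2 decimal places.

w = 0.34

Indifference: w·36 + (1−w)·5 = w·8.3 + (1−w)·19.5.
Collecting terms: w·27.7 = (1−w)·14.5.
So w/(1−w) = 14.5/27.7 = 0.5235, giving w = 14.5/(27.7+14.5) = 0.34.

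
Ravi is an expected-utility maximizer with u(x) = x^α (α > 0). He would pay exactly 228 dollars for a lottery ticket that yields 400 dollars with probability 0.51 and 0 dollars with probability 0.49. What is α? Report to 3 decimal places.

α ≈ 1.198

EU(lottery) = 0.51·400^α + 0.49·0 = 0.51·400^α.
Equating: 228^α = 0.51·400^α, i.e. 0.5700^α = 0.51.
Take logs: α = ln 0.51 / ln(228/400) ≈ 1.19787.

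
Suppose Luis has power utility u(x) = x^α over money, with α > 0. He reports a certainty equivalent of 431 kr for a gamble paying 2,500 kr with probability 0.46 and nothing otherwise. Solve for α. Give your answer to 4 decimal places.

α ≈ 0.4417

EU(lottery) = 0.46·2500^α + 0.54·0 = 0.46·2500^α.
Equating: 431^α = 0.46·2500^α, i.e. 0.1724^α = 0.46.
Take logs: α = ln 0.46 / ln(431/2500) ≈ 0.441727.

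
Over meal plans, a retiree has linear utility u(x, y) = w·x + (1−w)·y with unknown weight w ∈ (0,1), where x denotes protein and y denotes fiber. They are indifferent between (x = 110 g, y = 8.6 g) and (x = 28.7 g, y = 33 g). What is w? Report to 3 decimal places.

w = 0.231

Indifference: w·110 + (1−w)·8.6 = w·28.7 + (1−w)·33.
w·(110−28.7) = (1−w)·(33−8.6), i.e. w·81.3 = (1−w)·24.4.
Hence w = 24.4/(81.3+24.4) = 24.4/105.7 = 0.231.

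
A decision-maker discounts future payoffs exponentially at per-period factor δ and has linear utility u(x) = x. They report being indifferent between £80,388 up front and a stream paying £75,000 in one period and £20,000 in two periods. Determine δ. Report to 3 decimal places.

δ ≈ 0.870

The stream is worth 75000δ + 20000δ² today, so 75000δ + 20000δ² = 80388.
Rearranged: 20000δ² + 75000δ − 80388 = 0.
The positive root is δ = [−75000 + √(75000² + 4·20000·80388)] / (2·20000) = (−75000 + 109800.000)/40000 ≈ 0.870.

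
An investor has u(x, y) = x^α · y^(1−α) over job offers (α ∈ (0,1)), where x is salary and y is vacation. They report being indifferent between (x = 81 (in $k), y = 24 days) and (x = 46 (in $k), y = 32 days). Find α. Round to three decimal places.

α ≈ 0.337

Indifference: 81^α · 24^(1−α) = 46^α · 32^(1−α).
Taking logs: α·ln 81 + (1−α)·ln 24 = α·ln 46 + (1−α)·ln 32, i.e. α·0.565808 = (1−α)·0.287682.
So α/(1−α) = (0.287682)/(0.565808) = 0.508445, and α = 0.508445/1.508445 ≈ 0.337.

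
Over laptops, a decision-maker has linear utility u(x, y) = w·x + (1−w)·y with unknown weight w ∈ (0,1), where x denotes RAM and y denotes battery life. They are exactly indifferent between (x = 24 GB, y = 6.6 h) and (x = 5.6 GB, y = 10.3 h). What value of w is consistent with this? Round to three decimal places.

Indifference: w·24 + (1−w)·6.6 = w·5.6 + (1−w)·10.3.
Collecting terms: w·18.4 = (1−w)·3.7.
The marginal rate of substitution is 3.7/18.4, so w = 3.7/(18.4+3.7) = 0.167.

w = 0.167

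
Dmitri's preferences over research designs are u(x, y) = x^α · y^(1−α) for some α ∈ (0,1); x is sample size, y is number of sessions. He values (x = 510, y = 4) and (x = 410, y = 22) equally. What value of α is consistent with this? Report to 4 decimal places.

The Cobb–Douglas utilities coincide, so 510^α·4^(1−α) = 410^α·22^(1−α).
(510/410)^α = (22/4)^(1−α); take logs: α·ln(510/410) = (1−α)·ln(22/4), i.e. α·0.2182536 = (1−α)·1.7047481.
So α/(1−α) = (1.7047481)/(0.2182536) = 7.8108590, and α = 7.8108590/8.8108590 ≈ 0.8865.

α ≈ 0.8865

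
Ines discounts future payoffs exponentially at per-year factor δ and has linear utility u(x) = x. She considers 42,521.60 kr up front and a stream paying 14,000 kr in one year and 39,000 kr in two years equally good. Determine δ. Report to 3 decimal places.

δ ≈ 0.880

The stream is worth 14000δ + 39000δ² today, so 14000δ + 39000δ² = 42521.60.
So 39000δ² + 14000δ − 42521.60 = 0.
The positive root is δ = [−14000 + √(14000² + 4·39000·42521.60)] / (2·39000) = (−14000 + 82640.000)/78000 ≈ 0.880.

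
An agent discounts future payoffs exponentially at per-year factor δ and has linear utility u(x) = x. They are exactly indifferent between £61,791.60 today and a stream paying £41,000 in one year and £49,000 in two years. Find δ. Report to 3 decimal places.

Equating present values: 61791.60 = 41000δ + 49000δ².
Rearranged: 49000δ² + 41000δ − 61791.60 = 0.
The positive root is δ = [−41000 + √(41000² + 4·49000·61791.60)] / (2·49000) = (−41000 + 117440.000)/98000 ≈ 0.780.

δ ≈ 0.780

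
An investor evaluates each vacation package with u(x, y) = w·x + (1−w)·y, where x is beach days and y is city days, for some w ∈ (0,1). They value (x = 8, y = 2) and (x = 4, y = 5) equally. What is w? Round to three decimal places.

u(8,2) = u(4,5) means w·8 + (1−w)·2 = w·4 + (1−w)·5.
w·(8−4) = (1−w)·(5−2), i.e. w·4 = (1−w)·3.
The marginal rate of substitution is 3/4, so w = 3/(4+3) = 0.429.

w = 0.429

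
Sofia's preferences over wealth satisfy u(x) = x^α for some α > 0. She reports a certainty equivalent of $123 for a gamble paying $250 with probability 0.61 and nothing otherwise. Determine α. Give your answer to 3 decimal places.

α ≈ 0.697

Since u(0) = 0, the lottery's EU is 0.61·250^α.
Setting u(123) equal to that: 123^α = 0.61·250^α ⇒ (123/250)^α = 0.61.
α = ln(0.61) / ln(123/250) = -0.494296/-0.709277 ≈ 0.697.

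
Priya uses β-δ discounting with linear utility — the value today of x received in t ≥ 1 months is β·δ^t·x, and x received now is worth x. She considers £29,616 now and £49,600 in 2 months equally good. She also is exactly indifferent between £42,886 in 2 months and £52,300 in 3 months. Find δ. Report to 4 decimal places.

From the later pair, β·δ^2·42886 = β·δ^3·52300; dividing through, δ = 42886/52300 = 0.82000.

δ ≈ 0.8200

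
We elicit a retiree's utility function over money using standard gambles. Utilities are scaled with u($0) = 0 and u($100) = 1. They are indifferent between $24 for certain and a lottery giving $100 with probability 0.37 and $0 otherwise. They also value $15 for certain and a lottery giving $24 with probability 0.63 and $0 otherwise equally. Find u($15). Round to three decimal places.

First, u($24) = 0.37·u($100) + 0.63·u($0) = 0.37.
Then u($15) = 0.63·u($24) + 0.37·u($0) = 0.63·0.37 + 0.37·0.00 = 0.2331.

0.233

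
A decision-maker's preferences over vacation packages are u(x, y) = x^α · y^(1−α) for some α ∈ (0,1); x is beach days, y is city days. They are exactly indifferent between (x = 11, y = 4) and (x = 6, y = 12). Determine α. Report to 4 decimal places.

α ≈ 0.6444

The Cobb–Douglas utilities coincide, so 11^α·4^(1−α) = 6^α·12^(1−α).
Taking logs: α·ln 11 + (1−α)·ln 4 = α·ln 6 + (1−α)·ln 12, i.e. α·0.6061358 = (1−α)·1.0986123.
Thus α·(1.7047481) = 1.0986123, so α = 1.0986123/1.7047481 ≈ 0.6444.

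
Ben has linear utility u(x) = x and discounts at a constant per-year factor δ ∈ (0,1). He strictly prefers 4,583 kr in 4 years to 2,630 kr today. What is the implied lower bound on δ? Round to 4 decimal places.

δ > 0.8704

Under u(x) = x this choice says 2630 < δ^4·4583.
So δ^4 > 2630/4583 = 0.57386; taking the 4th root of both positive sides preserves the inequality.
δ > 0.57386^(1/4) = 0.8704.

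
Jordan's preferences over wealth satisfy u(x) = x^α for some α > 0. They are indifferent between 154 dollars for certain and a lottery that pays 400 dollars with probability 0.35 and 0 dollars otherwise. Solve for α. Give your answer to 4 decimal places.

α ≈ 1.0999

The lottery's expected utility is 0.35·u(400) + 0.65·u(0) = 0.35·400^α (since u(0) = 0 for α > 0).
Setting u(154) equal to that: 154^α = 0.35·400^α ⇒ (154/400)^α = 0.35.
Take logs: α = ln 0.35 / ln(154/400) ≈ 1.099852.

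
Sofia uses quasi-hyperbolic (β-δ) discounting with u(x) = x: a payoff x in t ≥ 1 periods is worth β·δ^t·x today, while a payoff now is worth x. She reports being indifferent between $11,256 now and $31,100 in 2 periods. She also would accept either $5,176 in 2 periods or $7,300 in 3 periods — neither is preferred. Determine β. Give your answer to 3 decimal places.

The second indifference involves only future payoffs, so β cancels: β·δ^2·5176 = β·δ^3·7300, giving δ = 5176/7300 = 0.70904.
The first indifference: 11256 = β·δ^2·31100, so β = 11256/(δ^2·31100) = 11256/(0.50274·31100) ≈ 0.720.

β ≈ 0.720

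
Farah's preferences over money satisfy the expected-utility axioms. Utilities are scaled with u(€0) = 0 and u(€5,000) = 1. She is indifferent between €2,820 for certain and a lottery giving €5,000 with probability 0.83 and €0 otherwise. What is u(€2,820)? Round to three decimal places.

0.830

The indifference gives u(€2,820) = 0.83·u(€5,000) + 0.17·u(€0) = 0.83·1 + 0.17·0 = 0.83.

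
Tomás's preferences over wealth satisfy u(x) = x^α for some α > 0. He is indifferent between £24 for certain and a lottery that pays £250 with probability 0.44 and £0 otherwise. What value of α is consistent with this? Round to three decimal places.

The lottery's expected utility is 0.44·u(250) + 0.56·u(0) = 0.44·250^α (since u(0) = 0 for α > 0).
Equating: 24^α = 0.44·250^α, i.e. 0.0960^α = 0.44.
Take logs: α = ln 0.44 / ln(24/250) ≈ 0.35034.

α ≈ 0.350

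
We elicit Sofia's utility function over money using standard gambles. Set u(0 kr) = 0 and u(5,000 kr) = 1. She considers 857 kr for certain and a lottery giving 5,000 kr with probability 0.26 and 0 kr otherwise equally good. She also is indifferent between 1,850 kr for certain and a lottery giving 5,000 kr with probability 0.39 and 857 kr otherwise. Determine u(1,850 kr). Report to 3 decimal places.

0.549

First, u(857 kr) = 0.26·u(5,000 kr) + 0.74·u(0 kr) = 0.26.
The second indifference gives u(1,850 kr) = 0.39·u(5,000 kr) + 0.61·u(857 kr) = 0.39·1.00 + 0.61·0.26 = 0.5486.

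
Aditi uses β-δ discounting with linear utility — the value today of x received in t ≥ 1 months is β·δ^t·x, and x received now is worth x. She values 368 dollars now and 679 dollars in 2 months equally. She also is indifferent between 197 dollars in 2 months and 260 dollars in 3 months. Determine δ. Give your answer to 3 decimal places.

δ ≈ 0.758

The second indifference involves only future payoffs, so β cancels: β·δ^2·197 = β·δ^3·260, giving δ = 197/260 = 0.75769.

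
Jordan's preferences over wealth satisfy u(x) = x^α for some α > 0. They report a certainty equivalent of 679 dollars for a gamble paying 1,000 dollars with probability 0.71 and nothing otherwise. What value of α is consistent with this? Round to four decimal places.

α ≈ 0.8847

EU(lottery) = 0.71·1000^α + 0.29·0 = 0.71·1000^α.
Equating: 679^α = 0.71·1000^α, i.e. 0.6790^α = 0.71.
α = ln(0.71) / ln(679/1000) = -0.3424903/-0.3871342 ≈ 0.8847.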